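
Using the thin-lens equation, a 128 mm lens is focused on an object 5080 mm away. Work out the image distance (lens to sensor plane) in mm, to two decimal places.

131.31 mm

1/dᵢ = 1/f − 1/dₒ = 1/128 − 1/5080 = 0.0076156 mm⁻¹.
dᵢ = 1/0.0076156 ≈ 131.3086 mm.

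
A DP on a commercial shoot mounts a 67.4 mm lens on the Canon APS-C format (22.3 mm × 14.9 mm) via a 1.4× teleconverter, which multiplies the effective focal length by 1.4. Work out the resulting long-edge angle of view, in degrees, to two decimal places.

13.48°

Effective focal length f = 67.4 × 1.4 = 94.36 mm.
α = 2·arctan(22.3 / (2 × 94.36)) = 2·arctan(0.11816) ≈ 13.4782°.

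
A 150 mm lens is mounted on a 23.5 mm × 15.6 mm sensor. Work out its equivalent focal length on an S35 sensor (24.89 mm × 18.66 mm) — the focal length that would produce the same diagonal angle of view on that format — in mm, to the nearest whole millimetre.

Sensor diagonal = √(23.5² + 15.6²) = √795.6100 ≈ 28.2066 mm.
Sensor diagonal = √(24.89² + 18.66²) = √967.7077 ≈ 31.1080 mm.
Equal angle of view means equal diagonal/f ratio, so f₂ = f₁ · (diagonal₂/diagonal₁) = 150 × 31.1080/28.2066.
f₂ = 150 × 1.10286 ≈ 165.430 mm.

165 mm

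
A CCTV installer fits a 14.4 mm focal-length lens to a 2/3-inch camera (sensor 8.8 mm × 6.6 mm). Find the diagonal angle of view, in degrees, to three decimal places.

Sensor diagonal = √(8.8² + 6.6²) = √121.0000 ≈ 11.0000 mm.
Angle of view α = 2·arctan(d/2f) with d = 11.0000 mm and f = 14.4 mm.
d/2f = 0.38194; arctan(0.38194) ≈ 20.9041°, so α ≈ 41.8082°.

41.808°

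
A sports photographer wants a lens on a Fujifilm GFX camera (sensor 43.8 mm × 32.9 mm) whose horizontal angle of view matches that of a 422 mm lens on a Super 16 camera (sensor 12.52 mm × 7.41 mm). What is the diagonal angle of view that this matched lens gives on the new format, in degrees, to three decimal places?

Equal horizontal AOV ⇒ f₂ = f₁ · 43.8/12.52 = 422 × 3.49840 ≈ 1476.3259 mm.
Sensor diagonal = √(43.8² + 32.9²) = √3000.8500 ≈ 54.7800 mm.
Diagonal AOV on the new format = 2·arctan(54.7800 / (2 × 1476.3259)) = 2·arctan(0.01855) ≈ 2.1258°.

2.126°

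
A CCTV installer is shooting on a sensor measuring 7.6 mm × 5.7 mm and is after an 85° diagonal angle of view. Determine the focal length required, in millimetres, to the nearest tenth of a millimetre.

Sensor diagonal = √(7.6² + 5.7²) = √90.2500 ≈ 9.5000 mm.
From α = 2·arctan(d/2f) we get f = d / (2·tan(α/2)).
With d = 9.5000 mm and α/2 = 42.5°, tan(α/2) ≈ 0.91633, so f ≈ 9.5000 / 1.83266 ≈ 5.1837 mm.

5.2 mm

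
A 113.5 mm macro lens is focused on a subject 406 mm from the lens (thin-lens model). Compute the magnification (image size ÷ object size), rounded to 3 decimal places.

Thin lens: 1/f = 1/dₒ + 1/dᵢ → 1/dᵢ = 1/113.5 − 1/406 = 0.0063475 mm⁻¹, so dᵢ ≈ 157.5419 mm.
Magnification m = dᵢ/dₒ = 157.5419/406 ≈ 0.38803.

0.388×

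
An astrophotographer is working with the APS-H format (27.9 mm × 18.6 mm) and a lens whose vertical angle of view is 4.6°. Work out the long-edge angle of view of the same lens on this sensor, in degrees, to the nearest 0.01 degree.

From the vertical AOV: f = 18.6 / (2·tan(2.3°)) = 18.6 / 0.08033 ≈ 231.5498 mm.
Long-edge AOV = 2·arctan(27.9 / (2 × 231.5498)) = 2·arctan(0.06025) ≈ 6.8954°.

6.90°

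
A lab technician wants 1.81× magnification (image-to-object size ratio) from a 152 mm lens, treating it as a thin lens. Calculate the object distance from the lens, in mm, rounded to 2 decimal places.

With m = dᵢ/dₒ and 1/f = 1/dₒ + 1/dᵢ, substituting dᵢ = m·dₒ gives 1/f = (1 + 1/m)/dₒ, hence dₒ = f·(1 + 1/m).
dₒ = 152 × (1 + 1/1.81) = 152 × 1.55249 ≈ 235.978 mm.

235.98 mm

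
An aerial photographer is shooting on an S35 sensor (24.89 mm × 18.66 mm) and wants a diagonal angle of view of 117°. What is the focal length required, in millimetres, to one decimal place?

9.5 mm

Sensor diagonal = √(24.89² + 18.66²) = √967.7077 ≈ 31.1080 mm.
From α = 2·arctan(d/2f) we get f = d / (2·tan(α/2)).
With d = 31.1080 mm and α/2 = 58.5°, tan(α/2) ≈ 1.63185, so f ≈ 31.1080 / 3.26370 ≈ 9.5315 mm.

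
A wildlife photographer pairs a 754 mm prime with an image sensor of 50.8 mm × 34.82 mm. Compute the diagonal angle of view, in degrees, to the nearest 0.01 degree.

Sensor diagonal = √(50.8² + 34.82²) = √3793.0724 ≈ 61.5879 mm.
Angle of view α = 2·arctan(d/2f) with d = 61.5879 mm and f = 754 mm.
d/2f = 0.04084; arctan(0.04084) ≈ 2.3387°, so α ≈ 4.6774°.

4.68°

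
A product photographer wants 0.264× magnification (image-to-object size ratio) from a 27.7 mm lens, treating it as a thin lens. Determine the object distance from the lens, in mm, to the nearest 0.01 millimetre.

With m = dᵢ/dₒ and 1/f = 1/dₒ + 1/dᵢ, substituting dᵢ = m·dₒ gives 1/f = (1 + 1/m)/dₒ, hence dₒ = f·(1 + 1/m).
dₒ = 27.7 × (1 + 1/0.264) = 27.7 × 4.78788 ≈ 132.624 mm.

132.62 mm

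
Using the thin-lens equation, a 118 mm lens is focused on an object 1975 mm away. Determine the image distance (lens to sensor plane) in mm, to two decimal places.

125.50 mm

1/dᵢ = 1/f − 1/dₒ = 1/118 − 1/1975 = 0.0079682 mm⁻¹.
dᵢ = 1/0.0079682 ≈ 125.4981 mm.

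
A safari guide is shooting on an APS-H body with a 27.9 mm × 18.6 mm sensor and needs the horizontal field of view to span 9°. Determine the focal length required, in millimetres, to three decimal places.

From α = 2·arctan(w/2f) we get f = w / (2·tan(α/2)).
With w = 27.9 mm and α/2 = 4.5°, tan(α/2) ≈ 0.07870, so f ≈ 27.9 / 0.15740 ≈ 177.2516 mm.

177.252 mm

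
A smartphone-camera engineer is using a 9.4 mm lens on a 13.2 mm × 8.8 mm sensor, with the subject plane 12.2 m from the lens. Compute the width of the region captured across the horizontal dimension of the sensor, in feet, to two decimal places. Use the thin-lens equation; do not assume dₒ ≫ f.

dₒ: 12.2 m = 12200 mm.
Similar triangles through the lens centre give W/dₒ = w/dᵢ; with 1/f = 1/dₒ + 1/dᵢ this gives W = w·(dₒ − f)/f.
W = 13.2 mm × (12200 − 9.4) / 9.4 = 13.2 × 1296.8723 ≈ 17118.715 mm = 17118.715/304.8 ft = 56.1638 ft.

56.16 ft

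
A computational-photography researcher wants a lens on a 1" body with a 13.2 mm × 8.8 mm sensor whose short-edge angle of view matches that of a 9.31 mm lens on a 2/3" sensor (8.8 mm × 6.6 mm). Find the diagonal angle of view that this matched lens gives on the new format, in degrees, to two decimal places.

65.16°

Equal short-edge AOV ⇒ f₂ = f₁ · 8.8/6.6 = 9.31 × 1.33333 ≈ 12.4133 mm.
Sensor diagonal = √(13.2² + 8.8²) = √251.6800 ≈ 15.8644 mm.
Diagonal AOV on the new format = 2·arctan(15.8644 / (2 × 12.4133)) = 2·arctan(0.63901) ≈ 65.1578°.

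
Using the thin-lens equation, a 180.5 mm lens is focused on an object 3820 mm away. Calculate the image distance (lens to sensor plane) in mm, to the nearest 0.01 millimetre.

189.45 mm

1/dᵢ = 1/f − 1/dₒ = 1/180.5 − 1/3820 = 0.0052784 mm⁻¹.
dᵢ = 1/0.0052784 ≈ 189.4518 mm.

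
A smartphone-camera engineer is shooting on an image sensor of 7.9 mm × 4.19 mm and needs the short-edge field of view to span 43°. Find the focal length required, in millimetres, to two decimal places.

From α = 2·arctan(h/2f) we get f = h / (2·tan(α/2)).
With h = 4.19 mm and α/2 = 21.5°, tan(α/2) ≈ 0.39391, so f ≈ 4.19 / 0.78782 ≈ 5.3185 mm.

5.32 mm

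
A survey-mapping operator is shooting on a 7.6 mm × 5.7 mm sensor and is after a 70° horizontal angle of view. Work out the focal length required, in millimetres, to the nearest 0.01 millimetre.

5.43 mm

From α = 2·arctan(w/2f) we get f = w / (2·tan(α/2)).
With w = 7.6 mm and α/2 = 35°, tan(α/2) ≈ 0.70021, so f ≈ 7.6 / 1.40042 ≈ 5.4270 mm.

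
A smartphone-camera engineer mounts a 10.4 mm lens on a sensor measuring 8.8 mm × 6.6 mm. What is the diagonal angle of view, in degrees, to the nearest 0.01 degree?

Sensor diagonal = √(8.8² + 6.6²) = √121.0000 ≈ 11.0000 mm.
Angle of view α = 2·arctan(d/2f) with d = 11.0000 mm and f = 10.4 mm.
d/2f = 0.52885; arctan(0.52885) ≈ 27.8720°, so α ≈ 55.7439°.

55.74°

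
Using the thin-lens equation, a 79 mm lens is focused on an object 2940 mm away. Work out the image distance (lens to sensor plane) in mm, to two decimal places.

1/dᵢ = 1/f − 1/dₒ = 1/79 − 1/2940 = 0.0123181 mm⁻¹.
dᵢ = 1/0.0123181 ≈ 81.1814 mm.

81.18 mm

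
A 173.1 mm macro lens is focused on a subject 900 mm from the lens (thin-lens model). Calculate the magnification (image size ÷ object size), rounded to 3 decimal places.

0.238×

Thin lens: 1/f = 1/dₒ + 1/dᵢ → 1/dᵢ = 1/173.1 − 1/900 = 0.0046659 mm⁻¹, so dᵢ ≈ 214.3211 mm.
Magnification m = dᵢ/dₒ = 214.3211/900 ≈ 0.23813.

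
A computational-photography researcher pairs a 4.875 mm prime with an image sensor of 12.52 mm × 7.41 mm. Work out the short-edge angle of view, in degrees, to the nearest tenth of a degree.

Angle of view α = 2·arctan(h/2f) with h = 7.41 mm and f = 4.875 mm.
h/2f = 0.76000; arctan(0.76000) ≈ 37.2348°, so α ≈ 74.4697°.

74.5°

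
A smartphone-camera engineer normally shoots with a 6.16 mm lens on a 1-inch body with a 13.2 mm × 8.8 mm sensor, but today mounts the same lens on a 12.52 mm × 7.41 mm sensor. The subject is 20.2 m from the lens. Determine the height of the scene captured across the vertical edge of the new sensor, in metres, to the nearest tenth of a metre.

24.3 m

The focal length stays 6.16 mm; the relevant sensor dimension is now h = 7.41 mm. Object distance dₒ = 20.2 m = 20200 mm.
Thin-lens field height W = h·(dₒ − f)/f = 7.41 × (20200 − 6.16)/6.16 ≈ 24291.616 mm = 24.2916 m.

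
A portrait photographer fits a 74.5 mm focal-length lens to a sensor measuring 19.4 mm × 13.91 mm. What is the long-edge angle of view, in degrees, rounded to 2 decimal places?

Angle of view α = 2·arctan(w/2f) with w = 19.4 mm and f = 74.5 mm.
w/2f = 0.13020; arctan(0.13020) ≈ 7.4183°, so α ≈ 14.8365°.

14.84°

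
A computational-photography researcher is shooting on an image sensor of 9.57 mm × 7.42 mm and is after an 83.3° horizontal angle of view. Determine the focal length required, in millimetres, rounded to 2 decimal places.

5.38 mm

From α = 2·arctan(w/2f) we get f = w / (2·tan(α/2)).
With w = 9.57 mm and α/2 = 41.65°, tan(α/2) ≈ 0.88940, so f ≈ 9.57 / 1.77881 ≈ 5.3800 mm.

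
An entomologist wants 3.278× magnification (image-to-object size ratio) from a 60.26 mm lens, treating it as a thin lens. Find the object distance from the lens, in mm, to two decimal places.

78.64 mm

With m = dᵢ/dₒ and 1/f = 1/dₒ + 1/dᵢ, substituting dᵢ = m·dₒ gives 1/f = (1 + 1/m)/dₒ, hence dₒ = f·(1 + 1/m).
dₒ = 60.26 × (1 + 1/3.278) = 60.26 × 1.30506 ≈ 78.643 mm.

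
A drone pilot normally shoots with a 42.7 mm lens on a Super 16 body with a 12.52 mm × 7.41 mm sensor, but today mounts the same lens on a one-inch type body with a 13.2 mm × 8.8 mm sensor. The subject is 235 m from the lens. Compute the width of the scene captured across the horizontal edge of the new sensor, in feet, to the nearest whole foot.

238 ft

The focal length stays 42.7 mm; the relevant sensor dimension is now w = 13.2 mm. Object distance dₒ = 235 m = 235000 mm.
Thin-lens field width W = w·(dₒ − f)/f = 13.2 × (235000 − 42.7)/42.7 ≈ 72633.170 mm = 72633.170/304.8 ft = 238.298 ft.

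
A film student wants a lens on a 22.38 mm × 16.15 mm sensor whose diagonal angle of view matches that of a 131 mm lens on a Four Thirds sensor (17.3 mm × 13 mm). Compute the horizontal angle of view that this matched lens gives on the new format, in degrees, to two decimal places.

Sensor diagonal = √(17.3² + 13²) = √468.2900 ≈ 21.6400 mm.
Sensor diagonal = √(22.38² + 16.15²) = √761.6869 ≈ 27.5987 mm.
Equal diagonal AOV ⇒ f₂ = f₁ · 27.5987/21.6400 = 131 × 1.27535 ≈ 167.0714 mm.
Horizontal AOV on the new format = 2·arctan(22.38 / (2 × 167.0714)) = 2·arctan(0.06698) ≈ 7.6636°.

7.66°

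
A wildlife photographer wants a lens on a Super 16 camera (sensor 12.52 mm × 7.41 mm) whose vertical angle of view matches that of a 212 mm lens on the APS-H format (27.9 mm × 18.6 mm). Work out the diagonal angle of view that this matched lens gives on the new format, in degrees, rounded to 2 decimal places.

9.85°

Equal vertical AOV ⇒ f₂ = f₁ · 7.41/18.6 = 212 × 0.39839 ≈ 84.4581 mm.
Sensor diagonal = √(12.52² + 7.41²) = √211.6585 ≈ 14.5485 mm.
Diagonal AOV on the new format = 2·arctan(14.5485 / (2 × 84.4581)) = 2·arctan(0.08613) ≈ 9.8453°.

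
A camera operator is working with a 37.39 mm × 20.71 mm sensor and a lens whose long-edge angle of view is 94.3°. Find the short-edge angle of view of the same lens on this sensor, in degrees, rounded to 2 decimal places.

From the long-edge AOV: f = 37.39 / (2·tan(47.15°)) = 37.39 / 2.15603 ≈ 17.3421 mm.
Short-edge AOV = 2·arctan(20.71 / (2 × 17.3421)) = 2·arctan(0.59710) ≈ 61.6830°.

61.68°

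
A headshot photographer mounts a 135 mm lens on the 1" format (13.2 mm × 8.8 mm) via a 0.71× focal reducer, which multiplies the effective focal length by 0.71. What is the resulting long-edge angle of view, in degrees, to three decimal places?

Effective focal length f = 135 × 0.71 = 95.85 mm.
α = 2·arctan(13.2 / (2 × 95.85)) = 2·arctan(0.06886) ≈ 7.8781°.

7.878°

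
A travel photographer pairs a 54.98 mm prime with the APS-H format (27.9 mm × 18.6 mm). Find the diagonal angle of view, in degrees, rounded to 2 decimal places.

Sensor diagonal = √(27.9² + 18.6²) = √1124.3700 ≈ 33.5316 mm.
Angle of view α = 2·arctan(d/2f) with d = 33.5316 mm and f = 54.98 mm.
d/2f = 0.30494; arctan(0.30494) ≈ 16.9588°, so α ≈ 33.9175°.

33.92°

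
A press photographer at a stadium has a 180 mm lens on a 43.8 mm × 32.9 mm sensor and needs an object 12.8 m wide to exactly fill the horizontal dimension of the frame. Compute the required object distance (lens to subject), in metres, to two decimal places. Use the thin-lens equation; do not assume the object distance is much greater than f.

52.78 m

W: 12.8 m = 12800 mm.
Magnification m = w/W = dᵢ/dₒ; combined with 1/f = 1/dₒ + 1/dᵢ this gives dₒ = f·(1 + W/w).
dₒ = 180 mm × (1 + 12800/43.8) = 180 × 293.2374 ≈ 52782.740 mm = 52.7827 m.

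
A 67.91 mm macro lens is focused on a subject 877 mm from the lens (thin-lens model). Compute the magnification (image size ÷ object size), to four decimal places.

0.0839×

Thin lens: 1/f = 1/dₒ + 1/dᵢ → 1/dᵢ = 1/67.91 − 1/877 = 0.0135851 mm⁻¹, so dᵢ ≈ 73.6099 mm.
Magnification m = dᵢ/dₒ = 73.6099/877 ≈ 0.08393.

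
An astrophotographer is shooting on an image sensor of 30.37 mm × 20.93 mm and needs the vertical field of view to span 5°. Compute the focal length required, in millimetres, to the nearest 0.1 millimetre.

239.7 mm

From α = 2·arctan(h/2f) we get f = h / (2·tan(α/2)).
With h = 20.93 mm and α/2 = 2.5°, tan(α/2) ≈ 0.04366, so f ≈ 20.93 / 0.08732 ≈ 239.6879 mm.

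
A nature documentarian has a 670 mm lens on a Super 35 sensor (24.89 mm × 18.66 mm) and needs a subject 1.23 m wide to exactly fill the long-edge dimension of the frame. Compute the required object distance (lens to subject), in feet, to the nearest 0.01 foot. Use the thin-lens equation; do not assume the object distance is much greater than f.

W: 1.23 m = 1230 mm.
Magnification m = w/W = dᵢ/dₒ; combined with 1/f = 1/dₒ + 1/dᵢ this gives dₒ = f·(1 + W/w).
dₒ = 670 mm × (1 + 1230/24.89) = 670 × 50.4174 ≈ 33779.683 mm = 33779.683/304.8 ft = 110.826 ft.

110.83 ft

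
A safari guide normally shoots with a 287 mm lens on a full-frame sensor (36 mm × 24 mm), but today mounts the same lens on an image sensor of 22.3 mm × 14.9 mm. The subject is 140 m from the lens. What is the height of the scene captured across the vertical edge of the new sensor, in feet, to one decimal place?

23.8 ft

The focal length stays 287 mm; the relevant sensor dimension is now h = 14.9 mm. Object distance dₒ = 140 m = 140000 mm.
Thin-lens field height W = h·(dₒ − f)/f = 14.9 × (140000 − 287)/287 ≈ 7253.393 mm = 7253.393/304.8 ft = 23.7972 ft.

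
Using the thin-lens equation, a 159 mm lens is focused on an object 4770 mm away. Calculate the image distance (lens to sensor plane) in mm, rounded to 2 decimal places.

164.48 mm

1/dᵢ = 1/f − 1/dₒ = 1/159 − 1/4770 = 0.0060797 mm⁻¹.
dᵢ = 1/0.0060797 ≈ 164.4828 mm.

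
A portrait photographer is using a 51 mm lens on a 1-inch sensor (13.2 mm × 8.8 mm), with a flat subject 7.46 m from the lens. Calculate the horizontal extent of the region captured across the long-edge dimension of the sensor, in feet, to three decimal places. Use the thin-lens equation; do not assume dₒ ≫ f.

dₒ: 7.46 m = 7460 mm.
Similar triangles through the lens centre give W/dₒ = w/dᵢ; with 1/f = 1/dₒ + 1/dᵢ this gives W = w·(dₒ − f)/f.
W = 13.2 mm × (7460 − 51) / 51 = 13.2 × 145.2745 ≈ 1917.624 mm = 1917.624/304.8 ft = 6.29142 ft.

6.291 ft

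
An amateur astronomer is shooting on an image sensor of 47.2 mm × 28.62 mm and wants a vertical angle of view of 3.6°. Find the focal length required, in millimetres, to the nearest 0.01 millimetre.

From α = 2·arctan(h/2f) we get f = h / (2·tan(α/2)).
With h = 28.62 mm and α/2 = 1.8°, tan(α/2) ≈ 0.03143, so f ≈ 28.62 / 0.06285 ≈ 455.3516 mm.

455.35 mm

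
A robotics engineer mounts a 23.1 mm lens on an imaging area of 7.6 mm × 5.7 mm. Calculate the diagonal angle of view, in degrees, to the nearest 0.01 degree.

Sensor diagonal = √(7.6² + 5.7²) = √90.2500 ≈ 9.5000 mm.
Angle of view α = 2·arctan(d/2f) with d = 9.5000 mm and f = 23.1 mm.
d/2f = 0.20563; arctan(0.20563) ≈ 11.6196°, so α ≈ 23.2393°.

23.24°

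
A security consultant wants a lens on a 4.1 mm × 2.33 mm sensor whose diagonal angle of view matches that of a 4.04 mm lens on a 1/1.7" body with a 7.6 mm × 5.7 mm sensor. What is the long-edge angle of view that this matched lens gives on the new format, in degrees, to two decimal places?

Sensor diagonal = √(7.6² + 5.7²) = √90.2500 ≈ 9.5000 mm.
Sensor diagonal = √(4.1² + 2.33²) = √22.2389 ≈ 4.7158 mm.
Equal diagonal AOV ⇒ f₂ = f₁ · 4.7158/9.5000 = 4.04 × 0.49640 ≈ 2.0055 mm.
Long-edge AOV on the new format = 2·arctan(4.1 / (2 × 2.0055)) = 2·arctan(1.02221) ≈ 91.2584°.

91.26°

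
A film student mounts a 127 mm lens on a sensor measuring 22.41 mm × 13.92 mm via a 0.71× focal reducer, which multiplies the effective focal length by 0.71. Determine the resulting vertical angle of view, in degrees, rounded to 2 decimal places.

Effective focal length f = 127 × 0.71 = 90.17 mm.
α = 2·arctan(13.92 / (2 × 90.17)) = 2·arctan(0.07719) ≈ 8.8275°.

8.83°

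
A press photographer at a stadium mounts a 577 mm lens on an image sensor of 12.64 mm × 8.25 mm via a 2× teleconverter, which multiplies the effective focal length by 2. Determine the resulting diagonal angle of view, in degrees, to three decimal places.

0.749°

Effective focal length f = 577 × 2 = 1154 mm.
Sensor diagonal = √(12.64² + 8.25²) = √227.8321 ≈ 15.0941 mm.
α = 2·arctan(15.094 / (2 × 1154)) = 2·arctan(0.00654) ≈ 0.7494°.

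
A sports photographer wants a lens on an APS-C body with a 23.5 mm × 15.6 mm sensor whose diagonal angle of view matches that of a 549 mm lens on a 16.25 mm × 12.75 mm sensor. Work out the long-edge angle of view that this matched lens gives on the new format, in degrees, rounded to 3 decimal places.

1.796°

Sensor diagonal = √(16.25² + 12.75²) = √426.6250 ≈ 20.6549 mm.
Sensor diagonal = √(23.5² + 15.6²) = √795.6100 ≈ 28.2066 mm.
Equal diagonal AOV ⇒ f₂ = f₁ · 28.2066/20.6549 = 549 × 1.36561 ≈ 749.7204 mm.
Long-edge AOV on the new format = 2·arctan(23.5 / (2 × 749.7204)) = 2·arctan(0.01567) ≈ 1.7958°.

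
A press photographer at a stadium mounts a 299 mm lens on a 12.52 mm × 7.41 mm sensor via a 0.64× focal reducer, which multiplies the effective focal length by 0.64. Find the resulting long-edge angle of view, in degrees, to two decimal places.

Effective focal length f = 299 × 0.64 = 191.36 mm.
α = 2·arctan(12.52 / (2 × 191.36)) = 2·arctan(0.03271) ≈ 3.7473°.

3.75°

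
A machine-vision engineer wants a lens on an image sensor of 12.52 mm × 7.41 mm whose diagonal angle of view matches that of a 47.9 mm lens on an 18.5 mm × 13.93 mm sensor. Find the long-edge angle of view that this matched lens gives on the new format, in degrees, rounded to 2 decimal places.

Sensor diagonal = √(18.5² + 13.93²) = √536.2949 ≈ 23.1580 mm.
Sensor diagonal = √(12.52² + 7.41²) = √211.6585 ≈ 14.5485 mm.
Equal diagonal AOV ⇒ f₂ = f₁ · 14.5485/23.1580 = 47.9 × 0.62823 ≈ 30.0920 mm.
Long-edge AOV on the new format = 2·arctan(12.52 / (2 × 30.0920)) = 2·arctan(0.20803) ≈ 23.5031°.

23.50°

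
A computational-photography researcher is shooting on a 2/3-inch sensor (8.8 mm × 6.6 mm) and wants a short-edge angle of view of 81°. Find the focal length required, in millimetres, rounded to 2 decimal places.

From α = 2·arctan(h/2f) we get f = h / (2·tan(α/2)).
With h = 6.6 mm and α/2 = 40.5°, tan(α/2) ≈ 0.85408, so f ≈ 6.6 / 1.70816 ≈ 3.8638 mm.

3.86 mm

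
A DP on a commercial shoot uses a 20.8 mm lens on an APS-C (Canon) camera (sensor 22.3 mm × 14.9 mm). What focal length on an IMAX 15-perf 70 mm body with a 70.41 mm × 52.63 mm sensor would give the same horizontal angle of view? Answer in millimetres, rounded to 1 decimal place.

65.7 mm

Equal angle of view means equal width/f ratio, so f₂ = f₁ · (width₂/width₁) = 20.8 × 70.41/22.3.
f₂ = 20.8 × 3.15740 ≈ 65.674 mm.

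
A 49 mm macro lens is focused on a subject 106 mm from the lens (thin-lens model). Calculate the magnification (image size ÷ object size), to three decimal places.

0.860×

Thin lens: 1/f = 1/dₒ + 1/dᵢ → 1/dᵢ = 1/49 − 1/106 = 0.0109742 mm⁻¹, so dᵢ ≈ 91.1228 mm.
Magnification m = dᵢ/dₒ = 91.1228/106 ≈ 0.85965.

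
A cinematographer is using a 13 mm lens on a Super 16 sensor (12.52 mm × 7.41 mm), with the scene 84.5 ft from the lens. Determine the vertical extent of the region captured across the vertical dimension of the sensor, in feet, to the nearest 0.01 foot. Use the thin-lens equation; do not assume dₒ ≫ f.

dₒ: 84.5 ft × 304.8 mm/ft = 25755.60 mm.
Similar triangles through the lens centre give W/dₒ = h/dᵢ; with 1/f = 1/dₒ + 1/dᵢ this gives W = h·(dₒ − f)/f.
W = 7.41 mm × (25755.6 − 13) / 13 = 7.41 × 1980.1999 ≈ 14673.282 mm = 14673.282/304.8 ft = 48.1407 ft.

48.14 ft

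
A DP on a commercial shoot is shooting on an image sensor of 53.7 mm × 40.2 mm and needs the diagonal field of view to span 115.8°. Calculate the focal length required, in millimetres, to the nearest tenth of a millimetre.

21.0 mm

Sensor diagonal = √(53.7² + 40.2²) = √4499.7300 ≈ 67.0800 mm.
From α = 2·arctan(d/2f) we get f = d / (2·tan(α/2)).
With d = 67.0800 mm and α/2 = 57.9°, tan(α/2) ≈ 1.59414, so f ≈ 67.0800 / 3.18827 ≈ 21.0396 mm.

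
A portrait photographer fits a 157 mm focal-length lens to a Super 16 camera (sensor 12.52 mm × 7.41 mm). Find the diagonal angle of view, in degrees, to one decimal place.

5.3°

Sensor diagonal = √(12.52² + 7.41²) = √211.6585 ≈ 14.5485 mm.
Angle of view α = 2·arctan(d/2f) with d = 14.5485 mm and f = 157 mm.
d/2f = 0.04633; arctan(0.04633) ≈ 2.6528°, so α ≈ 5.3055°.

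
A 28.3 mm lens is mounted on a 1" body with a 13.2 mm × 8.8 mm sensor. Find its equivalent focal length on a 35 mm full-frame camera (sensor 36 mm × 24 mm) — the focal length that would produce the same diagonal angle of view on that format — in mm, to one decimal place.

77.2 mm

Sensor diagonal = √(13.2² + 8.8²) = √251.6800 ≈ 15.8644 mm.
Sensor diagonal = √(36² + 24²) = √1872.0000 ≈ 43.2666 mm.
Equal angle of view means equal diagonal/f ratio, so f₂ = f₁ · (diagonal₂/diagonal₁) = 28.3 × 43.2666/15.8644.
f₂ = 28.3 × 2.72727 ≈ 77.182 mm.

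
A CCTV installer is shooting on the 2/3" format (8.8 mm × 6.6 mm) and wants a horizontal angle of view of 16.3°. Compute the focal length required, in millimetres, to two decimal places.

30.72 mm

From α = 2·arctan(w/2f) we get f = w / (2·tan(α/2)).
With w = 8.8 mm and α/2 = 8.15°, tan(α/2) ≈ 0.14321, so f ≈ 8.8 / 0.28642 ≈ 30.7238 mm.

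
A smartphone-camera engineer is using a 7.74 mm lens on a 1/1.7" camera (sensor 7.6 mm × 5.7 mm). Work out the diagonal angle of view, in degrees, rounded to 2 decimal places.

63.07°

Sensor diagonal = √(7.6² + 5.7²) = √90.2500 ≈ 9.5000 mm.
Angle of view α = 2·arctan(d/2f) with d = 9.5000 mm and f = 7.74 mm.
d/2f = 0.61370; arctan(0.61370) ≈ 31.5372°, so α ≈ 63.0745°.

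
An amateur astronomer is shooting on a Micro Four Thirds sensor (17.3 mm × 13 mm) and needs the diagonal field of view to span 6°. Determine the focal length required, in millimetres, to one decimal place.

Sensor diagonal = √(17.3² + 13²) = √468.2900 ≈ 21.6400 mm.
From α = 2·arctan(d/2f) we get f = d / (2·tan(α/2)).
With d = 21.6400 mm and α/2 = 3°, tan(α/2) ≈ 0.05241, so f ≈ 21.6400 / 0.10482 ≈ 206.4580 mm.

206.5 mm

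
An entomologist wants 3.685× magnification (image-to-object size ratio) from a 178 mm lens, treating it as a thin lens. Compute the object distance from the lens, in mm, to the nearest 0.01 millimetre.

With m = dᵢ/dₒ and 1/f = 1/dₒ + 1/dᵢ, substituting dᵢ = m·dₒ gives 1/f = (1 + 1/m)/dₒ, hence dₒ = f·(1 + 1/m).
dₒ = 178 × (1 + 1/3.685) = 178 × 1.27137 ≈ 226.304 mm.

226.30 mm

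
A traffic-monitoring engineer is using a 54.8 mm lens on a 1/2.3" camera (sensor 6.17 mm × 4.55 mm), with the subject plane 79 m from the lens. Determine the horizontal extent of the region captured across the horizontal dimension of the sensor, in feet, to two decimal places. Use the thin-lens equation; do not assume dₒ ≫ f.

dₒ: 79 m = 79000 mm.
Similar triangles through the lens centre give W/dₒ = w/dᵢ; with 1/f = 1/dₒ + 1/dᵢ this gives W = w·(dₒ − f)/f.
W = 6.17 mm × (79000 − 54.8) / 54.8 = 6.17 × 1440.6058 ≈ 8888.538 mm = 8888.538/304.8 ft = 29.1619 ft.

29.16 ft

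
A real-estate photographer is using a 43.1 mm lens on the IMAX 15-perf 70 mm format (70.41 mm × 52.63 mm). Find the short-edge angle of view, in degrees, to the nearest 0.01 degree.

62.81°

Angle of view α = 2·arctan(h/2f) with h = 52.63 mm and f = 43.1 mm.
h/2f = 0.61056; arctan(0.61056) ≈ 31.4064°, so α ≈ 62.8129°.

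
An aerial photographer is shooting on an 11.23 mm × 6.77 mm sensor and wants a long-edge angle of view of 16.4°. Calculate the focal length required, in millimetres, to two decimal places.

From α = 2·arctan(w/2f) we get f = w / (2·tan(α/2)).
With w = 11.23 mm and α/2 = 8.2°, tan(α/2) ≈ 0.14410, so f ≈ 11.23 / 0.28820 ≈ 38.9654 mm.

38.97 mm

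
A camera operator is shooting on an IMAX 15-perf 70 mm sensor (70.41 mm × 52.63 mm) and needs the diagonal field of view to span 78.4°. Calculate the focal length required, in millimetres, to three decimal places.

Sensor diagonal = √(70.41² + 52.63²) = √7727.4850 ≈ 87.9061 mm.
From α = 2·arctan(d/2f) we get f = d / (2·tan(α/2)).
With d = 87.9061 mm and α/2 = 39.2°, tan(α/2) ≈ 0.81558, so f ≈ 87.9061 / 1.63116 ≈ 53.8918 mm.

53.892 mm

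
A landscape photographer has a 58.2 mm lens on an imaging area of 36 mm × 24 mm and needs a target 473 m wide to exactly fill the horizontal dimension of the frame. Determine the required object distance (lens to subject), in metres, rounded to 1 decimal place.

764.7 m

W: 473 m = 473000 mm.
Magnification m = w/W = dᵢ/dₒ; combined with 1/f = 1/dₒ + 1/dᵢ this gives dₒ = f·(1 + W/w).
dₒ = 58.2 mm × (1 + 473000/36) = 58.2 × 13139.8889 ≈ 764741.533 mm = 764.742 m.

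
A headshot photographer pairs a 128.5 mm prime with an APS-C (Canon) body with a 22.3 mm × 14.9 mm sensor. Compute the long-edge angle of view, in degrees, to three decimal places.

9.918°

Angle of view α = 2·arctan(w/2f) with w = 22.3 mm and f = 128.5 mm.
w/2f = 0.08677; arctan(0.08677) ≈ 4.9592°, so α ≈ 9.9183°.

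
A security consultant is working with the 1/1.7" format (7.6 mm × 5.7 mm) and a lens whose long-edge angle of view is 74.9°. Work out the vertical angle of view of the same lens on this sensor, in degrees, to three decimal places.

From the long-edge AOV: f = 7.6 / (2·tan(37.45°)) = 7.6 / 1.53188 ≈ 4.9612 mm.
Vertical AOV = 2·arctan(5.7 / (2 × 4.9612)) = 2·arctan(0.57446) ≈ 59.7510°.

59.751°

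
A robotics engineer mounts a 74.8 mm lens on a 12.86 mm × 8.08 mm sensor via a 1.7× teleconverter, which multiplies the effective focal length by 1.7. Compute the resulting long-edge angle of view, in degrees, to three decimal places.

5.790°

Effective focal length f = 74.8 × 1.7 = 127.16 mm.
α = 2·arctan(12.86 / (2 × 127.16)) = 2·arctan(0.05057) ≈ 5.7895°.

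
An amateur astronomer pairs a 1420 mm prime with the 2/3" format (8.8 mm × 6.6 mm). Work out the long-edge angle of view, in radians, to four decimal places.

Angle of view α = 2·arctan(w/2f) with w = 8.8 mm and f = 1420 mm.
w/2f = 0.00310; arctan(0.00310) ≈ 0.0031 rad, so α ≈ 0.0062 rad.

0.0062 rad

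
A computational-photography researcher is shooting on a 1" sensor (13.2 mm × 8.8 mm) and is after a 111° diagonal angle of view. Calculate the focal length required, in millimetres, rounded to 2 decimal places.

5.45 mm

Sensor diagonal = √(13.2² + 8.8²) = √251.6800 ≈ 15.8644 mm.
From α = 2·arctan(d/2f) we get f = d / (2·tan(α/2)).
With d = 15.8644 mm and α/2 = 55.5°, tan(α/2) ≈ 1.45501, so f ≈ 15.8644 / 2.91002 ≈ 5.4517 mm.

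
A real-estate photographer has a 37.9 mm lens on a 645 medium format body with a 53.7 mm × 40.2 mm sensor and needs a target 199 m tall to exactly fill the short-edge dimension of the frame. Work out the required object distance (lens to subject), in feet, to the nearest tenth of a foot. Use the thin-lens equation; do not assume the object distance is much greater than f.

W: 199 m = 199000 mm.
Magnification m = h/W = dᵢ/dₒ; combined with 1/f = 1/dₒ + 1/dᵢ this gives dₒ = f·(1 + W/h).
dₒ = 37.9 mm × (1 + 199000/40.2) = 37.9 × 4951.2488 ≈ 187652.328 mm = 187652.328/304.8 ft = 615.657 ft.

615.7 ft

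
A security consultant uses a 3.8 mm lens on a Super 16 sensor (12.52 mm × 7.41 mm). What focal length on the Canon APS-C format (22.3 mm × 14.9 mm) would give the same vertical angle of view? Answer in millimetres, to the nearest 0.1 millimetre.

7.6 mm

Equal angle of view means equal height/f ratio, so f₂ = f₁ · (height₂/height₁) = 3.8 × 14.9/7.41.
f₂ = 3.8 × 2.01080 ≈ 7.641 mm.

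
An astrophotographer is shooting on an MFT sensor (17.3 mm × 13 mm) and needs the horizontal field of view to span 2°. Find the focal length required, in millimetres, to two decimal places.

From α = 2·arctan(w/2f) we get f = w / (2·tan(α/2)).
With w = 17.3 mm and α/2 = 1°, tan(α/2) ≈ 0.01746, so f ≈ 17.3 / 0.03491 ≈ 495.5582 mm.

495.56 mm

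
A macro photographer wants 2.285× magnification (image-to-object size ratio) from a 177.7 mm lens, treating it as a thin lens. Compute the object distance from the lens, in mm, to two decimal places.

With m = dᵢ/dₒ and 1/f = 1/dₒ + 1/dᵢ, substituting dᵢ = m·dₒ gives 1/f = (1 + 1/m)/dₒ, hence dₒ = f·(1 + 1/m).
dₒ = 177.7 × (1 + 1/2.285) = 177.7 × 1.43764 ≈ 255.468 mm.

255.47 mm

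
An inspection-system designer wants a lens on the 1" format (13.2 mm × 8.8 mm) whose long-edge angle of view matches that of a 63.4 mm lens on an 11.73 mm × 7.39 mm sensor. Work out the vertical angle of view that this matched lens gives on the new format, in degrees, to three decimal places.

7.058°

Equal long-edge AOV ⇒ f₂ = f₁ · 13.2/11.73 = 63.4 × 1.12532 ≈ 71.3453 mm.
Vertical AOV on the new format = 2·arctan(8.8 / (2 × 71.3453)) = 2·arctan(0.06167) ≈ 7.0581°.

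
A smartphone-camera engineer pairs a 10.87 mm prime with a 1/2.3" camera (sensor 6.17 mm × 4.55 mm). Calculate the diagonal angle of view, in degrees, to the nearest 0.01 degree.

38.85°

Sensor diagonal = √(6.17² + 4.55²) = √58.7714 ≈ 7.6663 mm.
Angle of view α = 2·arctan(d/2f) with d = 7.6663 mm and f = 10.87 mm.
d/2f = 0.35263; arctan(0.35263) ≈ 19.4244°, so α ≈ 38.8487°.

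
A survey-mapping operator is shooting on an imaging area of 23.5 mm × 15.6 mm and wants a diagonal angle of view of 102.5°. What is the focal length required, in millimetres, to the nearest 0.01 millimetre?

11.32 mm

Sensor diagonal = √(23.5² + 15.6²) = √795.6100 ≈ 28.2066 mm.
From α = 2·arctan(d/2f) we get f = d / (2·tan(α/2)).
With d = 28.2066 mm and α/2 = 51.25°, tan(α/2) ≈ 1.24597, so f ≈ 28.2066 / 2.49195 ≈ 11.3191 mm.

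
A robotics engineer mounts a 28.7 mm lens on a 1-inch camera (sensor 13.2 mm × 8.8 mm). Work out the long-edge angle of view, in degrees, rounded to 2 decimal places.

25.90°

Angle of view α = 2·arctan(w/2f) with w = 13.2 mm and f = 28.7 mm.
w/2f = 0.22997; arctan(0.22997) ≈ 12.9509°, so α ≈ 25.9017°.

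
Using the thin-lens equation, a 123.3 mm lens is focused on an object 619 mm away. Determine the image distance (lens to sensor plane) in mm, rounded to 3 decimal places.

153.970 mm

1/dᵢ = 1/f − 1/dₒ = 1/123.3 − 1/619 = 0.0064948 mm⁻¹.
dᵢ = 1/0.0064948 ≈ 153.9695 mm.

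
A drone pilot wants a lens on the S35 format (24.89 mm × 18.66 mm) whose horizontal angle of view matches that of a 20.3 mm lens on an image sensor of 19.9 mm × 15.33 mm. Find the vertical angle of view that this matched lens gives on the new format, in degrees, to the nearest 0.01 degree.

40.35°

Equal horizontal AOV ⇒ f₂ = f₁ · 24.89/19.9 = 20.3 × 1.25075 ≈ 25.3903 mm.
Vertical AOV on the new format = 2·arctan(18.66 / (2 × 25.3903)) = 2·arctan(0.36746) ≈ 40.3530°.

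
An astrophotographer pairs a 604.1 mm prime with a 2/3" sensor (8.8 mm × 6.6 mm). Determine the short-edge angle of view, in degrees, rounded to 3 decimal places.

0.626°

Angle of view α = 2·arctan(h/2f) with h = 6.6 mm and f = 604.1 mm.
h/2f = 0.00546; arctan(0.00546) ≈ 0.3130°, so α ≈ 0.6260°.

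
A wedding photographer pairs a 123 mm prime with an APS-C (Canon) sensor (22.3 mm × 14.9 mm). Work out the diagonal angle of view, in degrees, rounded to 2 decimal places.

12.44°

Sensor diagonal = √(22.3² + 14.9²) = √719.3000 ≈ 26.8198 mm.
Angle of view α = 2·arctan(d/2f) with d = 26.8198 mm and f = 123 mm.
d/2f = 0.10902; arctan(0.10902) ≈ 6.2220°, so α ≈ 12.4440°.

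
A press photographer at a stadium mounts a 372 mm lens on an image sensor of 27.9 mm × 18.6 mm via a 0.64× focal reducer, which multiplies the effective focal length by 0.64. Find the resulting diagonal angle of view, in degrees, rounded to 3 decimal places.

8.056°

Effective focal length f = 372 × 0.64 = 238.08 mm.
Sensor diagonal = √(27.9² + 18.6²) = √1124.3700 ≈ 33.5316 mm.
α = 2·arctan(33.532 / (2 × 238.08)) = 2·arctan(0.07042) ≈ 8.0563°.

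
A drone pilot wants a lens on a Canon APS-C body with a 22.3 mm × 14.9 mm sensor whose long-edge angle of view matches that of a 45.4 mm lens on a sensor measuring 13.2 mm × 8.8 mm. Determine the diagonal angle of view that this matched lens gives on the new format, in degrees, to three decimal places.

Equal long-edge AOV ⇒ f₂ = f₁ · 22.3/13.2 = 45.4 × 1.68939 ≈ 76.6985 mm.
Sensor diagonal = √(22.3² + 14.9²) = √719.3000 ≈ 26.8198 mm.
Diagonal AOV on the new format = 2·arctan(26.8198 / (2 × 76.6985)) = 2·arctan(0.17484) ≈ 19.8346°.

19.835°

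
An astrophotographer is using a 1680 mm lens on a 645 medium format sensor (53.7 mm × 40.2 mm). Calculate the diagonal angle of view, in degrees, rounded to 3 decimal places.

2.287°

Sensor diagonal = √(53.7² + 40.2²) = √4499.7300 ≈ 67.0800 mm.
Angle of view α = 2·arctan(d/2f) with d = 67.0800 mm and f = 1680 mm.
d/2f = 0.01996; arctan(0.01996) ≈ 1.1437°, so α ≈ 2.2874°.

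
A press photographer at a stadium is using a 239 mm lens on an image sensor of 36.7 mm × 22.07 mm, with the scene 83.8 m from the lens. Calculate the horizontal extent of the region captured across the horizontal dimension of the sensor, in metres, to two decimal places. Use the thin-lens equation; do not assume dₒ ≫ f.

dₒ: 83.8 m = 83800 mm.
Similar triangles through the lens centre give W/dₒ = w/dᵢ; with 1/f = 1/dₒ + 1/dᵢ this gives W = w·(dₒ − f)/f.
W = 36.7 mm × (83800 − 239) / 239 = 36.7 × 349.6276 ≈ 12831.333 mm = 12.8313 m.

12.83 m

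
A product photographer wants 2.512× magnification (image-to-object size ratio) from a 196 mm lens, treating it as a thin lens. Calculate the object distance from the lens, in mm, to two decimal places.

With m = dᵢ/dₒ and 1/f = 1/dₒ + 1/dᵢ, substituting dᵢ = m·dₒ gives 1/f = (1 + 1/m)/dₒ, hence dₒ = f·(1 + 1/m).
dₒ = 196 × (1 + 1/2.512) = 196 × 1.39809 ≈ 274.025 mm.

274.03 mm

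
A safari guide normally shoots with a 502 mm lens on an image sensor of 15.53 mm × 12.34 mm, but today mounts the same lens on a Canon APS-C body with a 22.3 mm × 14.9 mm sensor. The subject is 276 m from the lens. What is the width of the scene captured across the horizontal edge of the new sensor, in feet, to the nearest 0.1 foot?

40.2 ft

The focal length stays 502 mm; the relevant sensor dimension is now w = 22.3 mm. Object distance dₒ = 276 m = 276000 mm.
Thin-lens field width W = w·(dₒ − f)/f = 22.3 × (276000 − 502)/502 ≈ 12238.258 mm = 12238.258/304.8 ft = 40.1518 ft.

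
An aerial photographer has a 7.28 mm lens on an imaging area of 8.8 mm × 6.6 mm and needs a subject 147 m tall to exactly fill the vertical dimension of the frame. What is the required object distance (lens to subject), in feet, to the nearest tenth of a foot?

W: 147 m = 147000 mm.
Magnification m = h/W = dᵢ/dₒ; combined with 1/f = 1/dₒ + 1/dᵢ this gives dₒ = f·(1 + W/h).
dₒ = 7.28 mm × (1 + 147000/6.6) = 7.28 × 22273.7273 ≈ 162152.735 mm = 162152.735/304.8 ft = 531.997 ft.

532.0 ft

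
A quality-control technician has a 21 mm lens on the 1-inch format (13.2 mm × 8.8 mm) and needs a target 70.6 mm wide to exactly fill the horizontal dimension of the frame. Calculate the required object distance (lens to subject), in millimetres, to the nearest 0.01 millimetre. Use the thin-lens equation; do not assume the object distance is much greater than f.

133.32 mm

Magnification m = w/W = dᵢ/dₒ; combined with 1/f = 1/dₒ + 1/dᵢ this gives dₒ = f·(1 + W/w).
dₒ = 21 mm × (1 + 70.6/13.2) = 21 × 6.3485 ≈ 133.318 mm.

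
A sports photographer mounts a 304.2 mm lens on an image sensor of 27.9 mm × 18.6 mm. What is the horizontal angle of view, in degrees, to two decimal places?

Angle of view α = 2·arctan(w/2f) with w = 27.9 mm and f = 304.2 mm.
w/2f = 0.04586; arctan(0.04586) ≈ 2.6256°, so α ≈ 5.2513°.

5.25°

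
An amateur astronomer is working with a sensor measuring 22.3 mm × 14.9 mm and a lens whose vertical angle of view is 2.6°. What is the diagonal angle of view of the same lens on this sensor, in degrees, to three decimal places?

4.678°

From the vertical AOV: f = 14.9 / (2·tan(1.3°)) = 14.9 / 0.04539 ≈ 328.2925 mm.
Sensor diagonal = √(22.3² + 14.9²) = √719.3000 ≈ 26.8198 mm.
Diagonal AOV = 2·arctan(26.8198 / (2 × 328.2925)) = 2·arctan(0.04085) ≈ 4.6782°.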